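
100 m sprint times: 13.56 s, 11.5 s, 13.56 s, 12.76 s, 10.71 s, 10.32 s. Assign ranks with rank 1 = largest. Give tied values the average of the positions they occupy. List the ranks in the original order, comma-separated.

1.5, 4, 1.5, 3, 5, 6

Sorted (descending): 13.56, 13.56, 12.76, 11.5, 10.71, 10.32
The 2 values of 13.56 occupy positions 1–2 → average rank (1+2)/2 = 1.5.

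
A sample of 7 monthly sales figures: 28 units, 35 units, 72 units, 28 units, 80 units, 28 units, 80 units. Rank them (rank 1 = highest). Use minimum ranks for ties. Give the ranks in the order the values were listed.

5, 4, 3, 5, 1, 5, 1

Sorted (descending): 80, 80, 72, 35, 28, 28, 28
The 2 values of 80 occupy positions 1–2 → each gets rank 1.
The 3 values of 28 occupy positions 5–7 → each gets rank 5.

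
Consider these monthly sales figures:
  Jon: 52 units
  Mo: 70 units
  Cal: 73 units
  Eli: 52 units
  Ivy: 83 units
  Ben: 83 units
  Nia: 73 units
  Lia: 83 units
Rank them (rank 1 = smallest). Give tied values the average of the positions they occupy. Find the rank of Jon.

Sorted (ascending): 52, 52, 70, 73, 73, 83, 83, 83
The 2 values of 52 occupy positions 1–2 → average rank (1+2)/2 = 1.5.
The 2 values of 73 occupy positions 4–5 → average rank (4+5)/2 = 4.5.
The 3 values of 83 occupy positions 6–8 → average rank 7.
Jon has value 52 units → rank 1.5.

1.5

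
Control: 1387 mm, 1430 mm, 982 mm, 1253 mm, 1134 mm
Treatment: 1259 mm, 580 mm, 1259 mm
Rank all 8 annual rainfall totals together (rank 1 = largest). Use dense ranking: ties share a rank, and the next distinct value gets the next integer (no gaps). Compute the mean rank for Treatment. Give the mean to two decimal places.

Sorted (descending): 1430, 1387, 1259, 1259, 1253, 1134, 982, 580
The 2 values of 1259 share dense rank 3.
Remaining distinct values take the next consecutive integers.
Treatment values → pooled ranks: 1259→3, 580→7, 1259→3
Mean rank = (3 + 7 + 3) / 3 = 4.33

4.33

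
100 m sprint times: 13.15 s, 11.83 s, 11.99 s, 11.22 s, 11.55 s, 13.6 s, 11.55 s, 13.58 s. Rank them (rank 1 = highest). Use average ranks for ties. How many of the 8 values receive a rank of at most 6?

5

Sorted (descending): 13.6, 13.58, 13.15, 11.99, 11.83, 11.55, 11.55, 11.22
The 2 values of 11.55 occupy positions 6–7 → average rank (6+7)/2 = 6.5.
Ranks ≤ 6: {1, 2, 3, 4, 5} → 5 values.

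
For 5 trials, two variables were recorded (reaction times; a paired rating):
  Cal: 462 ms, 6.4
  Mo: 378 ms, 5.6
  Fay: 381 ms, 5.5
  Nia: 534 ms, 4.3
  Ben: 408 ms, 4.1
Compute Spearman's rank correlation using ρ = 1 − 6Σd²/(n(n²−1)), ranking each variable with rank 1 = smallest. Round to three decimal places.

-0.200

Ranks of variable 1: 4, 1, 2, 5, 3
Ranks of variable 2: 5, 4, 3, 2, 1
d = r₁ − r₂: -1, -3, -1, 3, 2
d²: 1, 9, 1, 9, 4; Σd² = 24
ρ = 1 − 6·24/(5·24) = 1 − 144/120 = -0.200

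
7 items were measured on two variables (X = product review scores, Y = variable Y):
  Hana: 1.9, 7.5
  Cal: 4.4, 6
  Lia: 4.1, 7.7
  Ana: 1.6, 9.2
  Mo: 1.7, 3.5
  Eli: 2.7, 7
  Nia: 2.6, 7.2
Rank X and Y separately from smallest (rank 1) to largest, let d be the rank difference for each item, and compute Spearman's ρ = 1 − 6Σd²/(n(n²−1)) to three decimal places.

-0.250

Ranks of variable 1: 3, 7, 6, 1, 2, 5, 4
Ranks of variable 2: 5, 2, 6, 7, 1, 3, 4
d = r₁ − r₂: -2, 5, 0, -6, 1, 2, 0
d²: 4, 25, 0, 36, 1, 4, 0; Σd² = 70
ρ = 1 − 6·70/(7·48) = 1 − 420/336 = -0.250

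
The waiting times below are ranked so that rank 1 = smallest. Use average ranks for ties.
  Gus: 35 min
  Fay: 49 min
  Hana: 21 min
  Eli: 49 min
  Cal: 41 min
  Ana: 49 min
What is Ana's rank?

5

Sorted (ascending): 21, 35, 41, 49, 49, 49
The 3 values of 49 occupy positions 4–6 → average rank 5.
Ana has value 49 min → rank 5.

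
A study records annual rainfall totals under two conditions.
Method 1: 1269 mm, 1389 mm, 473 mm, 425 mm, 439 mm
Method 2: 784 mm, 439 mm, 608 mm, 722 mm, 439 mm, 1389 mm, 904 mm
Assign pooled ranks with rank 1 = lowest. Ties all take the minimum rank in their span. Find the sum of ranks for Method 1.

29

Sorted (ascending): 425, 439, 439, 439, 473, 608, 722, 784, 904, 1269, 1389, 1389
The 3 values of 439 occupy positions 2–4 → each gets rank 2.
The 2 values of 1389 occupy positions 11–12 → each gets rank 11.
Method 1 values → pooled ranks: 1269→10, 1389→11, 473→5, 425→1, 439→2
Rank sum = 10 + 11 + 5 + 1 + 2 = 29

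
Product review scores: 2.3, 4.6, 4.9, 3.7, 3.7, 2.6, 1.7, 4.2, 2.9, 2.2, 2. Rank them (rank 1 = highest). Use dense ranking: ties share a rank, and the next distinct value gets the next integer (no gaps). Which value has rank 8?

2.2

Sorted (descending): 4.9, 4.6, 4.2, 3.7, 3.7, 2.9, 2.6, 2.3, 2.2, 2, 1.7
The 2 values of 3.7 share dense rank 4.
Remaining distinct values take the next consecutive integers.
Rank 8 → value 2.2.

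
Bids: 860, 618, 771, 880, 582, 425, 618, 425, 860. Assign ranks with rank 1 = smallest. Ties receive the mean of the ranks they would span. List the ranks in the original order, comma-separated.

Sorted (ascending): 425, 425, 582, 618, 618, 771, 860, 860, 880
The 2 values of 425 occupy positions 1–2 → average rank (1+2)/2 = 1.5.
The 2 values of 618 occupy positions 4–5 → average rank (4+5)/2 = 4.5.
The 2 values of 860 occupy positions 7–8 → average rank (7+8)/2 = 7.5.

7.5, 4.5, 6, 9, 3, 1.5, 4.5, 1.5, 7.5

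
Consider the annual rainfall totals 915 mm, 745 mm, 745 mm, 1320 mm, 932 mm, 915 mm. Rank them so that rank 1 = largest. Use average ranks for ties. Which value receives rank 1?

Sorted (descending): 1320, 932, 915, 915, 745, 745
The 2 values of 915 occupy positions 3–4 → average rank (3+4)/2 = 3.5.
The 2 values of 745 occupy positions 5–6 → average rank (5+6)/2 = 5.5.
Rank 1 → value 1320.

1320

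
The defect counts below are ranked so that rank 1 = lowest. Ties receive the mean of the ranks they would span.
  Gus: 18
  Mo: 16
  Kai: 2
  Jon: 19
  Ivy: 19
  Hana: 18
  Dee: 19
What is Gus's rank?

3.5

Sorted (ascending): 2, 16, 18, 18, 19, 19, 19
The 2 values of 18 occupy positions 3–4 → average rank (3+4)/2 = 3.5.
The 3 values of 19 occupy positions 5–7 → average rank 6.
Gus has value 18 → rank 3.5.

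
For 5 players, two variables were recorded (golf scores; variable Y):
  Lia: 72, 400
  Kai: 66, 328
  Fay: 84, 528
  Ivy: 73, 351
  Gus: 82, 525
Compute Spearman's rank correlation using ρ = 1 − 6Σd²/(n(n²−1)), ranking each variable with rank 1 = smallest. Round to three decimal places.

Ranks of variable 1: 2, 1, 5, 3, 4
Ranks of variable 2: 3, 1, 5, 2, 4
d = r₁ − r₂: -1, 0, 0, 1, 0
d²: 1, 0, 0, 1, 0; Σd² = 2
ρ = 1 − 6·2/(5·24) = 1 − 12/120 = 0.900

0.900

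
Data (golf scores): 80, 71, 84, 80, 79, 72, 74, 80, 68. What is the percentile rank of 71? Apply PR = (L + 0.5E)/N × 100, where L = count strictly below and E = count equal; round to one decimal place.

N = 9.
Strictly below 71: 1. Equal to 71: 1.
PR = (1 + 0.5·1)/9 × 100 = 16.7

16.7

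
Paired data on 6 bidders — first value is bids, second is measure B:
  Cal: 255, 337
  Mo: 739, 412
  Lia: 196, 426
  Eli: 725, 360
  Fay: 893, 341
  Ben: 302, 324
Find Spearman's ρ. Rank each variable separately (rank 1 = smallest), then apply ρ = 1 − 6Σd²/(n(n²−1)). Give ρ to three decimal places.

-0.086

Ranks of variable 1: 2, 5, 1, 4, 6, 3
Ranks of variable 2: 2, 5, 6, 4, 3, 1
d = r₁ − r₂: 0, 0, -5, 0, 3, 2
d²: 0, 0, 25, 0, 9, 4; Σd² = 38
ρ = 1 − 6·38/(6·35) = 1 − 228/210 = -0.086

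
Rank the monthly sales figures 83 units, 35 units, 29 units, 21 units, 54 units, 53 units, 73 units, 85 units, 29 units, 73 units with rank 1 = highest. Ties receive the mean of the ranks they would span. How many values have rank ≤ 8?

Sorted (descending): 85, 83, 73, 73, 54, 53, 35, 29, 29, 21
The 2 values of 73 occupy positions 3–4 → average rank (3+4)/2 = 3.5.
The 2 values of 29 occupy positions 8–9 → average rank (8+9)/2 = 8.5.
Ranks ≤ 8: {1, 2, 3.5, 3.5, 5, 6, 7} → 7 values.

7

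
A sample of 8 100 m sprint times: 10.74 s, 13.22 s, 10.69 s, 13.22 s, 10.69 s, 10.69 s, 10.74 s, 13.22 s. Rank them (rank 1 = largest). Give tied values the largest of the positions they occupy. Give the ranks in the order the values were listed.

5, 3, 8, 3, 8, 8, 5, 3

Sorted (descending): 13.22, 13.22, 13.22, 10.74, 10.74, 10.69, 10.69, 10.69
The 3 values of 13.22 occupy positions 1–3 → each gets rank 3.
The 2 values of 10.74 occupy positions 4–5 → each gets rank 5.
The 3 values of 10.69 occupy positions 6–8 → each gets rank 8.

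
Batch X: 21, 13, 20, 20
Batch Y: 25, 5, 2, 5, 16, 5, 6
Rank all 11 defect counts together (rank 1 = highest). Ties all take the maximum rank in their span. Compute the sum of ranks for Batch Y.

54

Sorted (descending): 25, 21, 20, 20, 16, 13, 6, 5, 5, 5, 2
The 2 values of 20 occupy positions 3–4 → each gets rank 4.
The 3 values of 5 occupy positions 8–10 → each gets rank 10.
Batch Y values → pooled ranks: 25→1, 5→10, 2→11, 5→10, 16→5, 5→10, 6→7
Rank sum = 1 + 10 + 11 + 10 + 5 + 10 + 7 = 54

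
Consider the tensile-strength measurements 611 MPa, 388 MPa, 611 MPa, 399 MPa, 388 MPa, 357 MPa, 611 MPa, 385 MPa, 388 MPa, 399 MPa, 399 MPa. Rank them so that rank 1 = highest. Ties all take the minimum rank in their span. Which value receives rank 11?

357

Sorted (descending): 611, 611, 611, 399, 399, 399, 388, 388, 388, 385, 357
The 3 values of 611 occupy positions 1–3 → each gets rank 1.
The 3 values of 399 occupy positions 4–6 → each gets rank 4.
The 3 values of 388 occupy positions 7–9 → each gets rank 7.
Rank 11 → value 357.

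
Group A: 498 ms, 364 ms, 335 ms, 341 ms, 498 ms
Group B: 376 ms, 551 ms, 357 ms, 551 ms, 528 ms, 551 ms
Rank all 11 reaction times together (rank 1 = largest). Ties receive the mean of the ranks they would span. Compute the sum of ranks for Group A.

40

Sorted (descending): 551, 551, 551, 528, 498, 498, 376, 364, 357, 341, 335
The 3 values of 551 occupy positions 1–3 → average rank 2.
The 2 values of 498 occupy positions 5–6 → average rank (5+6)/2 = 5.5.
Group A values → pooled ranks: 498→5.5, 364→8, 335→11, 341→10, 498→5.5
Rank sum = 5.5 + 8 + 11 + 10 + 5.5 = 40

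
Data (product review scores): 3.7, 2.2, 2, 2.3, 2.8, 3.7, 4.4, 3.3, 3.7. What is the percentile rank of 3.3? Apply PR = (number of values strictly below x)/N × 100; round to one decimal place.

N = 9.
Strictly below 3.3: 4. Equal to 3.3: 1.
PR = 4/9 × 100 = 44.4

44.4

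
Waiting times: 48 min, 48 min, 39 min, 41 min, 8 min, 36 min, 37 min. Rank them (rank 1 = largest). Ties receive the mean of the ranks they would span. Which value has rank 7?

8

Sorted (descending): 48, 48, 41, 39, 37, 36, 8
The 2 values of 48 occupy positions 1–2 → average rank (1+2)/2 = 1.5.
Rank 7 → value 8.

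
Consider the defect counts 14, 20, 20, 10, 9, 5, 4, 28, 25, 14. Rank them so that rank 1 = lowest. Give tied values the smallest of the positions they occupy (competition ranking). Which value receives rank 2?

Sorted (ascending): 4, 5, 9, 10, 14, 14, 20, 20, 25, 28
The 2 values of 14 occupy positions 5–6 → each gets rank 5.
The 2 values of 20 occupy positions 7–8 → each gets rank 7.
Rank 2 → value 5.

5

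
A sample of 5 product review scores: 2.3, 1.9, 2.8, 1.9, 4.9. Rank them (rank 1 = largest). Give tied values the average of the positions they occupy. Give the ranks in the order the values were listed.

Sorted (descending): 4.9, 2.8, 2.3, 1.9, 1.9
The 2 values of 1.9 occupy positions 4–5 → average rank (4+5)/2 = 4.5.

3, 4.5, 2, 4.5, 1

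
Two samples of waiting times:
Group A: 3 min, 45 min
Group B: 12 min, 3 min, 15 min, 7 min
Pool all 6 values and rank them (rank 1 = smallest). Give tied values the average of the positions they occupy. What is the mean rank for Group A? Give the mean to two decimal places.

Sorted (ascending): 3, 3, 7, 12, 15, 45
The 2 values of 3 occupy positions 1–2 → average rank (1+2)/2 = 1.5.
Group A values → pooled ranks: 3→1.5, 45→6
Mean rank = (1.5 + 6) / 2 = 3.75

3.75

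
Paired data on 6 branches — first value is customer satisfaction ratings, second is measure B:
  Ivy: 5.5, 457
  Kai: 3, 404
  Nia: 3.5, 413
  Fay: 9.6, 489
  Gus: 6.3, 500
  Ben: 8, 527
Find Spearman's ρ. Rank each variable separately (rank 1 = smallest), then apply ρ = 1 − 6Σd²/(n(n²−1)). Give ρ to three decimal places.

0.829

Ranks of variable 1: 3, 1, 2, 6, 4, 5
Ranks of variable 2: 3, 1, 2, 4, 5, 6
d = r₁ − r₂: 0, 0, 0, 2, -1, -1
d²: 0, 0, 0, 4, 1, 1; Σd² = 6
ρ = 1 − 6·6/(6·35) = 1 − 36/210 = 0.829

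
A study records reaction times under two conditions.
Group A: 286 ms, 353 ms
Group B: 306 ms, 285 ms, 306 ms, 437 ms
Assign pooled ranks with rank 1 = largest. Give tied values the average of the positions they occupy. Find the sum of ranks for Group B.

Sorted (descending): 437, 353, 306, 306, 286, 285
The 2 values of 306 occupy positions 3–4 → average rank (3+4)/2 = 3.5.
Group B values → pooled ranks: 306→3.5, 285→6, 306→3.5, 437→1
Rank sum = 3.5 + 6 + 3.5 + 1 = 14

14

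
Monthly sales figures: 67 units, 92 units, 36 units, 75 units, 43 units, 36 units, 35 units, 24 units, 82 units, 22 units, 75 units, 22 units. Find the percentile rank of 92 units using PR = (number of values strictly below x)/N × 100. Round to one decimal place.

91.7

N = 12.
Strictly below 92: 11. Equal to 92: 1.
PR = 11/12 × 100 = 91.7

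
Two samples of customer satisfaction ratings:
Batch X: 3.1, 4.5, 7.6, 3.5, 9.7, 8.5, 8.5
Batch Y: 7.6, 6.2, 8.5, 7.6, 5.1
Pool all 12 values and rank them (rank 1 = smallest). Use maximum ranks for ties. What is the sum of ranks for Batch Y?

Sorted (ascending): 3.1, 3.5, 4.5, 5.1, 6.2, 7.6, 7.6, 7.6, 8.5, 8.5, 8.5, 9.7
The 3 values of 7.6 occupy positions 6–8 → each gets rank 8.
The 3 values of 8.5 occupy positions 9–11 → each gets rank 11.
Batch Y values → pooled ranks: 7.6→8, 6.2→5, 8.5→11, 7.6→8, 5.1→4
Rank sum = 8 + 5 + 11 + 8 + 4 = 36

36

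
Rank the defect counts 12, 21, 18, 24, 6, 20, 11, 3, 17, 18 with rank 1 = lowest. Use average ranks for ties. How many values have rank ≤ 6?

5

Sorted (ascending): 3, 6, 11, 12, 17, 18, 18, 20, 21, 24
The 2 values of 18 occupy positions 6–7 → average rank (6+7)/2 = 6.5.
Ranks ≤ 6: {1, 2, 3, 4, 5} → 5 values.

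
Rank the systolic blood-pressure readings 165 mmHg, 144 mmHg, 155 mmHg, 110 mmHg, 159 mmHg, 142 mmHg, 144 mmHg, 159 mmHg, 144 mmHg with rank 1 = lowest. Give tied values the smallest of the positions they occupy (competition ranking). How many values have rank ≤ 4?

5

Sorted (ascending): 110, 142, 144, 144, 144, 155, 159, 159, 165
The 3 values of 144 occupy positions 3–5 → each gets rank 3.
The 2 values of 159 occupy positions 7–8 → each gets rank 7.
Ranks ≤ 4: {1, 2, 3, 3, 3} → 5 values.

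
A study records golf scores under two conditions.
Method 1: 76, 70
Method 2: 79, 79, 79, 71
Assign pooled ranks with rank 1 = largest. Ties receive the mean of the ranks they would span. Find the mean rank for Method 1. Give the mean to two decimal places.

Sorted (descending): 79, 79, 79, 76, 71, 70
The 3 values of 79 occupy positions 1–3 → average rank 2.
Method 1 values → pooled ranks: 76→4, 70→6
Mean rank = (4 + 6) / 2 = 5.00

5.00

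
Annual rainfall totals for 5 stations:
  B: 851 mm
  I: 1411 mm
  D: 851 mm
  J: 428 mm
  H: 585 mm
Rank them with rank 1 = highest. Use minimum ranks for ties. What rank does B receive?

2

Sorted (descending): 1411, 851, 851, 585, 428
The 2 values of 851 occupy positions 2–3 → each gets rank 2.
B has value 851 mm → rank 2.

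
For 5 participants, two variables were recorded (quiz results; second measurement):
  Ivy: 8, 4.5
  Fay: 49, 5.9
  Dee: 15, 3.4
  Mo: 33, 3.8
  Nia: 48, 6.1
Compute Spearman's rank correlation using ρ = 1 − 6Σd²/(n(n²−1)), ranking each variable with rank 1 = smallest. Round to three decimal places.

0.600

Ranks of variable 1: 1, 5, 2, 3, 4
Ranks of variable 2: 3, 4, 1, 2, 5
d = r₁ − r₂: -2, 1, 1, 1, -1
d²: 4, 1, 1, 1, 1; Σd² = 8
ρ = 1 − 6·8/(5·24) = 1 − 48/120 = 0.600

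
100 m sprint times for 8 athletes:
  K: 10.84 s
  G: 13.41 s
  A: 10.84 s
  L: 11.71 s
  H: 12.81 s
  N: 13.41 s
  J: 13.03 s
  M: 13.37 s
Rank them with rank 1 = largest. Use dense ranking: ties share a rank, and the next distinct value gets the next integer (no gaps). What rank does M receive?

Sorted (descending): 13.41, 13.41, 13.37, 13.03, 12.81, 11.71, 10.84, 10.84
The 2 values of 13.41 share dense rank 1.
The 2 values of 10.84 share dense rank 6.
Remaining distinct values take the next consecutive integers.
M has value 13.37 s → rank 2.

2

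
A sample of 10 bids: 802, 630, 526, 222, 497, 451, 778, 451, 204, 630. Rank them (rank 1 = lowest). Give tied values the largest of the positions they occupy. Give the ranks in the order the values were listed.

Sorted (ascending): 204, 222, 451, 451, 497, 526, 630, 630, 778, 802
The 2 values of 451 occupy positions 3–4 → each gets rank 4.
The 2 values of 630 occupy positions 7–8 → each gets rank 8.

10, 8, 6, 2, 5, 4, 9, 4, 1, 8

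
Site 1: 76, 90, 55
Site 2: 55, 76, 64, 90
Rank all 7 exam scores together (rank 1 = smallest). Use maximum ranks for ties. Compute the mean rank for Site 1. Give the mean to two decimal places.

Sorted (ascending): 55, 55, 64, 76, 76, 90, 90
The 2 values of 55 occupy positions 1–2 → each gets rank 2.
The 2 values of 76 occupy positions 4–5 → each gets rank 5.
The 2 values of 90 occupy positions 6–7 → each gets rank 7.
Site 1 values → pooled ranks: 76→5, 90→7, 55→2
Mean rank = (5 + 7 + 2) / 3 = 4.67

4.67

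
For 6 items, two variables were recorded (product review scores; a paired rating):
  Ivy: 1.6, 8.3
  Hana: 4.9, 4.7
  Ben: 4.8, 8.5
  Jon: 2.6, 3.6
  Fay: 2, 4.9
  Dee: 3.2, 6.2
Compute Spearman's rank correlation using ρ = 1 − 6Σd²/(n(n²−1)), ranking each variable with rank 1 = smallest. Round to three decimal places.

Ranks of variable 1: 1, 6, 5, 3, 2, 4
Ranks of variable 2: 5, 2, 6, 1, 3, 4
d = r₁ − r₂: -4, 4, -1, 2, -1, 0
d²: 16, 16, 1, 4, 1, 0; Σd² = 38
ρ = 1 − 6·38/(6·35) = 1 − 228/210 = -0.086

-0.086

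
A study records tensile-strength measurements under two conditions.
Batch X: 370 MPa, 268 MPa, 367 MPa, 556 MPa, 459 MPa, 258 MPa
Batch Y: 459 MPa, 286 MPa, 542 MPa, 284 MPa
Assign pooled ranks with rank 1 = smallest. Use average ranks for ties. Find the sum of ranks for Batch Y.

Sorted (ascending): 258, 268, 284, 286, 367, 370, 459, 459, 542, 556
The 2 values of 459 occupy positions 7–8 → average rank (7+8)/2 = 7.5.
Batch Y values → pooled ranks: 459→7.5, 286→4, 542→9, 284→3
Rank sum = 7.5 + 4 + 9 + 3 = 23.5

23.5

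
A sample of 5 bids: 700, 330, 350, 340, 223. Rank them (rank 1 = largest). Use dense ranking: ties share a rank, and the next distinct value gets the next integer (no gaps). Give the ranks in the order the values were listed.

Sorted (descending): 700, 350, 340, 330, 223
No ties — each value takes its position as its rank.

1, 4, 2, 3, 5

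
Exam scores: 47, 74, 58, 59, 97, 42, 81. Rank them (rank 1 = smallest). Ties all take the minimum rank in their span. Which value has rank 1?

42

Sorted (ascending): 42, 47, 58, 59, 74, 81, 97
No ties — each value takes its position as its rank.
Rank 1 → value 42.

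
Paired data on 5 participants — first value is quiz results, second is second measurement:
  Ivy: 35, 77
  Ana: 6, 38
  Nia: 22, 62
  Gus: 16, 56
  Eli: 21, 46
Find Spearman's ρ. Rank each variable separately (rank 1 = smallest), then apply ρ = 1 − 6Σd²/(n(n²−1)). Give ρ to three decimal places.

0.900

Ranks of variable 1: 5, 1, 4, 2, 3
Ranks of variable 2: 5, 1, 4, 3, 2
d = r₁ − r₂: 0, 0, 0, -1, 1
d²: 0, 0, 0, 1, 1; Σd² = 2
ρ = 1 − 6·2/(5·24) = 1 − 12/120 = 0.900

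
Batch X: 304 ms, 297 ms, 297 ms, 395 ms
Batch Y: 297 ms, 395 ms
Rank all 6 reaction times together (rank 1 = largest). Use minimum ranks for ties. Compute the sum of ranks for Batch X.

12

Sorted (descending): 395, 395, 304, 297, 297, 297
The 2 values of 395 occupy positions 1–2 → each gets rank 1.
The 3 values of 297 occupy positions 4–6 → each gets rank 4.
Batch X values → pooled ranks: 304→3, 297→4, 297→4, 395→1
Rank sum = 3 + 4 + 4 + 1 = 12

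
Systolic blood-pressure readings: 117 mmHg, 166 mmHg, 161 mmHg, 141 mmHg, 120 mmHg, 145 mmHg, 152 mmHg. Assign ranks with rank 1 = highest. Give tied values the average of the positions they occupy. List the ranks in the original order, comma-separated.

7, 1, 2, 5, 6, 4, 3

Sorted (descending): 166, 161, 152, 145, 141, 120, 117
No ties — each value takes its position as its rank.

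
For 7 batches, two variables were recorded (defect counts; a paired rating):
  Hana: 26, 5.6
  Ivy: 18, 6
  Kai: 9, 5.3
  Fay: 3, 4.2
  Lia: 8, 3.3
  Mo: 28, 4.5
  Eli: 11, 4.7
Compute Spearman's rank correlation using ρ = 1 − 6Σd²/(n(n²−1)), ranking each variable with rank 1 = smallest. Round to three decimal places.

Ranks of variable 1: 6, 5, 3, 1, 2, 7, 4
Ranks of variable 2: 6, 7, 5, 2, 1, 3, 4
d = r₁ − r₂: 0, -2, -2, -1, 1, 4, 0
d²: 0, 4, 4, 1, 1, 16, 0; Σd² = 26
ρ = 1 − 6·26/(7·48) = 1 − 156/336 = 0.536

0.536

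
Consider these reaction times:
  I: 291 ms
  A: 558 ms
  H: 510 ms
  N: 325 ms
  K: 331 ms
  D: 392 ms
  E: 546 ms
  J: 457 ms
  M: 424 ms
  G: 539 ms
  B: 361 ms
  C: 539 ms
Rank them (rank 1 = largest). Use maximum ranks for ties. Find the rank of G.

4

Sorted (descending): 558, 546, 539, 539, 510, 457, 424, 392, 361, 331, 325, 291
The 2 values of 539 occupy positions 3–4 → each gets rank 4.
G has value 539 ms → rank 4.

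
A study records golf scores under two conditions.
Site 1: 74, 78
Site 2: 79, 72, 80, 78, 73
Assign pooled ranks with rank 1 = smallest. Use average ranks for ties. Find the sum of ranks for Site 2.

20.5

Sorted (ascending): 72, 73, 74, 78, 78, 79, 80
The 2 values of 78 occupy positions 4–5 → average rank (4+5)/2 = 4.5.
Site 2 values → pooled ranks: 79→6, 72→1, 80→7, 78→4.5, 73→2
Rank sum = 6 + 1 + 7 + 4.5 + 2 = 20.5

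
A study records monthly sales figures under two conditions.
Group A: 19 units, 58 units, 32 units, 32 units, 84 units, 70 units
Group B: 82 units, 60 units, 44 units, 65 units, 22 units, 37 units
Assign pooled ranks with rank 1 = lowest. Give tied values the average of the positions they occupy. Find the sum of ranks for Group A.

37

Sorted (ascending): 19, 22, 32, 32, 37, 44, 58, 60, 65, 70, 82, 84
The 2 values of 32 occupy positions 3–4 → average rank (3+4)/2 = 3.5.
Group A values → pooled ranks: 19→1, 58→7, 32→3.5, 32→3.5, 84→12, 70→10
Rank sum = 1 + 7 + 3.5 + 3.5 + 12 + 10 = 37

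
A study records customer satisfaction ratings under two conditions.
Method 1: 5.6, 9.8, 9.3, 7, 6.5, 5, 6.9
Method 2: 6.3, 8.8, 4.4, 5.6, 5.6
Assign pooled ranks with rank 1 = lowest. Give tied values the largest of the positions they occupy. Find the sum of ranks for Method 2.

27

Sorted (ascending): 4.4, 5, 5.6, 5.6, 5.6, 6.3, 6.5, 6.9, 7, 8.8, 9.3, 9.8
The 3 values of 5.6 occupy positions 3–5 → each gets rank 5.
Method 2 values → pooled ranks: 6.3→6, 8.8→10, 4.4→1, 5.6→5, 5.6→5
Rank sum = 6 + 10 + 1 + 5 + 5 = 27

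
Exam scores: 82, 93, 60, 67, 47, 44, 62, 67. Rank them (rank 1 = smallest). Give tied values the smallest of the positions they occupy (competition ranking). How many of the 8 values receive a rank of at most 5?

Sorted (ascending): 44, 47, 60, 62, 67, 67, 82, 93
The 2 values of 67 occupy positions 5–6 → each gets rank 5.
Ranks ≤ 5: {1, 2, 3, 4, 5, 5} → 6 values.

6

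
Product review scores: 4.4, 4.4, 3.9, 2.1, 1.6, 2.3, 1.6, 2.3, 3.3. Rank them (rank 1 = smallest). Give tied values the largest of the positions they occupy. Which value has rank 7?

3.9

Sorted (ascending): 1.6, 1.6, 2.1, 2.3, 2.3, 3.3, 3.9, 4.4, 4.4
The 2 values of 1.6 occupy positions 1–2 → each gets rank 2.
The 2 values of 2.3 occupy positions 4–5 → each gets rank 5.
The 2 values of 4.4 occupy positions 8–9 → each gets rank 9.
Rank 7 → value 3.9.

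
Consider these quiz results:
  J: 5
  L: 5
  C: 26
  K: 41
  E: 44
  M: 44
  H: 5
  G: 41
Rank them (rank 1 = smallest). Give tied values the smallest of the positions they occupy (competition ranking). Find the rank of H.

1

Sorted (ascending): 5, 5, 5, 26, 41, 41, 44, 44
The 3 values of 5 occupy positions 1–3 → each gets rank 1.
The 2 values of 41 occupy positions 5–6 → each gets rank 5.
The 2 values of 44 occupy positions 7–8 → each gets rank 7.
H has value 5 → rank 1.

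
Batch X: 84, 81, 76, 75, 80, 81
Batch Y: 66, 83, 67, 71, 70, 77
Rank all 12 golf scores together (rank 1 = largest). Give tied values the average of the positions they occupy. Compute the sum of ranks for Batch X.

Sorted (descending): 84, 83, 81, 81, 80, 77, 76, 75, 71, 70, 67, 66
The 2 values of 81 occupy positions 3–4 → average rank (3+4)/2 = 3.5.
Batch X values → pooled ranks: 84→1, 81→3.5, 76→7, 75→8, 80→5, 81→3.5
Rank sum = 1 + 3.5 + 7 + 8 + 5 + 3.5 = 28

28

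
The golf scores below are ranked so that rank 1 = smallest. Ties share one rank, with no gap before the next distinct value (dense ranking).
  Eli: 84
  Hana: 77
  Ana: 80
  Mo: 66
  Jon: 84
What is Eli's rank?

Sorted (ascending): 66, 77, 80, 84, 84
The 2 values of 84 share dense rank 4.
Remaining distinct values take the next consecutive integers.
Eli has value 84 → rank 4.

4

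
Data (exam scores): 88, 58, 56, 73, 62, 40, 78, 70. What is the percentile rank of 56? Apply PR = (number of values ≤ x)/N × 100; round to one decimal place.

25.0

N = 8.
Strictly below 56: 1. Equal to 56: 1.
PR = 2/8 × 100 = 25.0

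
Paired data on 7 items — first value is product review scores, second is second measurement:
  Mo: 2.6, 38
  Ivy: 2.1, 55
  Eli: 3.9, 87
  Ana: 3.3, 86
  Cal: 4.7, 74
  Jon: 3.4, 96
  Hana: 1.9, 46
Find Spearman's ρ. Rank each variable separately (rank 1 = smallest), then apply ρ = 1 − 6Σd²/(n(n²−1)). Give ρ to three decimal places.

Ranks of variable 1: 3, 2, 6, 4, 7, 5, 1
Ranks of variable 2: 1, 3, 6, 5, 4, 7, 2
d = r₁ − r₂: 2, -1, 0, -1, 3, -2, -1
d²: 4, 1, 0, 1, 9, 4, 1; Σd² = 20
ρ = 1 − 6·20/(7·48) = 1 − 120/336 = 0.643

0.643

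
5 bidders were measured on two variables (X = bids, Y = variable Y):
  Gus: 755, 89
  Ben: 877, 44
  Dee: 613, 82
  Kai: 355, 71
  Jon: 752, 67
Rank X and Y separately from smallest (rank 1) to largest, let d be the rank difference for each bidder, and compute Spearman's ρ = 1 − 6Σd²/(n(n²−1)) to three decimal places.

Ranks of variable 1: 4, 5, 2, 1, 3
Ranks of variable 2: 5, 1, 4, 3, 2
d = r₁ − r₂: -1, 4, -2, -2, 1
d²: 1, 16, 4, 4, 1; Σd² = 26
ρ = 1 − 6·26/(5·24) = 1 − 156/120 = -0.300

-0.300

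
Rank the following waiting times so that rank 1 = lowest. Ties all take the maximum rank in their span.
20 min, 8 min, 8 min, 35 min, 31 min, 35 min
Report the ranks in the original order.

3, 2, 2, 6, 4, 6

Sorted (ascending): 8, 8, 20, 31, 35, 35
The 2 values of 8 occupy positions 1–2 → each gets rank 2.
The 2 values of 35 occupy positions 5–6 → each gets rank 6.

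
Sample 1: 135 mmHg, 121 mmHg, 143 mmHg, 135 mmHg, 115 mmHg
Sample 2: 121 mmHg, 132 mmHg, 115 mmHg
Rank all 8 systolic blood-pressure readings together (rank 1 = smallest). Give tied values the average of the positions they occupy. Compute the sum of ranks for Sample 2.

10

Sorted (ascending): 115, 115, 121, 121, 132, 135, 135, 143
The 2 values of 115 occupy positions 1–2 → average rank (1+2)/2 = 1.5.
The 2 values of 121 occupy positions 3–4 → average rank (3+4)/2 = 3.5.
The 2 values of 135 occupy positions 6–7 → average rank (6+7)/2 = 6.5.
Sample 2 values → pooled ranks: 121→3.5, 132→5, 115→1.5
Rank sum = 3.5 + 5 + 1.5 = 10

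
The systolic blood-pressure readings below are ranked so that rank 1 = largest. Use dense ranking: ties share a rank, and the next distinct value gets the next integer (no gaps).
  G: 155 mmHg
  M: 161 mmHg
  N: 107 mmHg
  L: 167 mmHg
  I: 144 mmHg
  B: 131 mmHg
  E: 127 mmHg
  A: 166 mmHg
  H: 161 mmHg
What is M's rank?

Sorted (descending): 167, 166, 161, 161, 155, 144, 131, 127, 107
The 2 values of 161 share dense rank 3.
Remaining distinct values take the next consecutive integers.
M has value 161 mmHg → rank 3.

3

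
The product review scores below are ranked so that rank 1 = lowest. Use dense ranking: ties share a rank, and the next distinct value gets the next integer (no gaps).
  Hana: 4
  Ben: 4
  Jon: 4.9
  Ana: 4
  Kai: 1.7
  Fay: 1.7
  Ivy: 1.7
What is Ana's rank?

2

Sorted (ascending): 1.7, 1.7, 1.7, 4, 4, 4, 4.9
The 3 values of 1.7 share dense rank 1.
The 3 values of 4 share dense rank 2.
Remaining distinct values take the next consecutive integers.
Ana has value 4 → rank 2.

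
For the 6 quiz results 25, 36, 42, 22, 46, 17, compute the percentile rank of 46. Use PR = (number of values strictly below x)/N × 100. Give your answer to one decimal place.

83.3

N = 6.
Strictly below 46: 5. Equal to 46: 1.
PR = 5/6 × 100 = 83.3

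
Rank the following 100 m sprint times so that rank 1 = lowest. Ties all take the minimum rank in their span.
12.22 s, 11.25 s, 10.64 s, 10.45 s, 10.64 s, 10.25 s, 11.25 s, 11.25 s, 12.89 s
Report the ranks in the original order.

Sorted (ascending): 10.25, 10.45, 10.64, 10.64, 11.25, 11.25, 11.25, 12.22, 12.89
The 2 values of 10.64 occupy positions 3–4 → each gets rank 3.
The 3 values of 11.25 occupy positions 5–7 → each gets rank 5.

8, 5, 3, 2, 3, 1, 5, 5, 9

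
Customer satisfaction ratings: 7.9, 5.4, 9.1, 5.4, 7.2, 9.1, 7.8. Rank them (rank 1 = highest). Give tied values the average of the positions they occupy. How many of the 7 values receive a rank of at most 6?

Sorted (descending): 9.1, 9.1, 7.9, 7.8, 7.2, 5.4, 5.4
The 2 values of 9.1 occupy positions 1–2 → average rank (1+2)/2 = 1.5.
The 2 values of 5.4 occupy positions 6–7 → average rank (6+7)/2 = 6.5.
Ranks ≤ 6: {1.5, 1.5, 3, 4, 5} → 5 values.

5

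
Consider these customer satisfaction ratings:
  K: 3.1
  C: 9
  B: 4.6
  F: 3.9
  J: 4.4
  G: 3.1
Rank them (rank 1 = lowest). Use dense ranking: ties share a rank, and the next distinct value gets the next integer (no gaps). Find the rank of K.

1

Sorted (ascending): 3.1, 3.1, 3.9, 4.4, 4.6, 9
The 2 values of 3.1 share dense rank 1.
Remaining distinct values take the next consecutive integers.
K has value 3.1 → rank 1.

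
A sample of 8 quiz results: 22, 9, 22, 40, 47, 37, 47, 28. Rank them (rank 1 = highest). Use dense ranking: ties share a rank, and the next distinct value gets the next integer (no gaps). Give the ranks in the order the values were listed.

Sorted (descending): 47, 47, 40, 37, 28, 22, 22, 9
The 2 values of 47 share dense rank 1.
The 2 values of 22 share dense rank 5.
Remaining distinct values take the next consecutive integers.

5, 6, 5, 2, 1, 3, 1, 4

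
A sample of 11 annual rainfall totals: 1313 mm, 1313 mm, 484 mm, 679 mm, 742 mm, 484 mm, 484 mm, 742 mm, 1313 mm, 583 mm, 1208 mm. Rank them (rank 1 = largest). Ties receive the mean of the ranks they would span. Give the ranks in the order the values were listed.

2, 2, 10, 7, 5.5, 10, 10, 5.5, 2, 8, 4

Sorted (descending): 1313, 1313, 1313, 1208, 742, 742, 679, 583, 484, 484, 484
The 3 values of 1313 occupy positions 1–3 → average rank 2.
The 2 values of 742 occupy positions 5–6 → average rank (5+6)/2 = 5.5.
The 3 values of 484 occupy positions 9–11 → average rank 10.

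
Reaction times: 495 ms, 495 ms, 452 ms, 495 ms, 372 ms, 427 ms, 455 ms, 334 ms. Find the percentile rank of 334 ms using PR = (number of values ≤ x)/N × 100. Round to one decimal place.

12.5

N = 8.
Strictly below 334: 0. Equal to 334: 1.
PR = 1/8 × 100 = 12.5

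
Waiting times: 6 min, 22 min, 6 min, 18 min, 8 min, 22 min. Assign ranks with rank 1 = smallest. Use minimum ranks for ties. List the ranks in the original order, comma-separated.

1, 5, 1, 4, 3, 5

Sorted (ascending): 6, 6, 8, 18, 22, 22
The 2 values of 6 occupy positions 1–2 → each gets rank 1.
The 2 values of 22 occupy positions 5–6 → each gets rank 5.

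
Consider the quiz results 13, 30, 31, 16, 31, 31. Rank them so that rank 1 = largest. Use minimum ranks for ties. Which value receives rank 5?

16

Sorted (descending): 31, 31, 31, 30, 16, 13
The 3 values of 31 occupy positions 1–3 → each gets rank 1.
Rank 5 → value 16.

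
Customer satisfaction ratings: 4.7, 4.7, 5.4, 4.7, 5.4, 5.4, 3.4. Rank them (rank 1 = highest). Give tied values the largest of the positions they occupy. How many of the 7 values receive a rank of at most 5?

Sorted (descending): 5.4, 5.4, 5.4, 4.7, 4.7, 4.7, 3.4
The 3 values of 5.4 occupy positions 1–3 → each gets rank 3.
The 3 values of 4.7 occupy positions 4–6 → each gets rank 6.
Ranks ≤ 5: {3, 3, 3} → 3 values.

3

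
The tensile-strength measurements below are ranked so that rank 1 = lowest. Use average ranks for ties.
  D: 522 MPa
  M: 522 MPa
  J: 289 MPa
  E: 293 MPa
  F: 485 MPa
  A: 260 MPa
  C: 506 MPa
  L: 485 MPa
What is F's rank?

Sorted (ascending): 260, 289, 293, 485, 485, 506, 522, 522
The 2 values of 485 occupy positions 4–5 → average rank (4+5)/2 = 4.5.
The 2 values of 522 occupy positions 7–8 → average rank (7+8)/2 = 7.5.
F has value 485 MPa → rank 4.5.

4.5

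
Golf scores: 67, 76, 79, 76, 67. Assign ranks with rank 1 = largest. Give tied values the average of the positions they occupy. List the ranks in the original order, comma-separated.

4.5, 2.5, 1, 2.5, 4.5

Sorted (descending): 79, 76, 76, 67, 67
The 2 values of 76 occupy positions 2–3 → average rank (2+3)/2 = 2.5.
The 2 values of 67 occupy positions 4–5 → average rank (4+5)/2 = 4.5.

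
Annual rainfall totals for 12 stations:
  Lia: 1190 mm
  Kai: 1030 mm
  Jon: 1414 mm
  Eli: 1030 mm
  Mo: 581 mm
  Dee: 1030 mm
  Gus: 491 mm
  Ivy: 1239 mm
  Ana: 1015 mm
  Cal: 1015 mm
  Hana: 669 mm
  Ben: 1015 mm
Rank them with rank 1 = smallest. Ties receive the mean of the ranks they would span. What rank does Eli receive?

Sorted (ascending): 491, 581, 669, 1015, 1015, 1015, 1030, 1030, 1030, 1190, 1239, 1414
The 3 values of 1015 occupy positions 4–6 → average rank 5.
The 3 values of 1030 occupy positions 7–9 → average rank 8.
Eli has value 1030 mm → rank 8.

8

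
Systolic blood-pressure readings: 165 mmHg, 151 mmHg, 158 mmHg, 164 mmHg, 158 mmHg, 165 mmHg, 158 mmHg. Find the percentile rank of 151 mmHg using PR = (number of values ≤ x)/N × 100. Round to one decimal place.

14.3

N = 7.
Strictly below 151: 0. Equal to 151: 1.
PR = 1/7 × 100 = 14.3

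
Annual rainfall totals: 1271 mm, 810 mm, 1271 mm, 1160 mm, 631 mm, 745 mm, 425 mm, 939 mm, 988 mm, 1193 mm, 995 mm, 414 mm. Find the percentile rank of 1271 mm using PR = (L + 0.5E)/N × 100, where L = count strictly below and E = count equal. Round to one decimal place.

91.7

N = 12.
Strictly below 1271: 10. Equal to 1271: 2.
PR = (10 + 0.5·2)/12 × 100 = 91.7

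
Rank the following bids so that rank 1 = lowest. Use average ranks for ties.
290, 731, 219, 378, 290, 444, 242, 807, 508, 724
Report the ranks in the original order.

3.5, 9, 1, 5, 3.5, 6, 2, 10, 7, 8

Sorted (ascending): 219, 242, 290, 290, 378, 444, 508, 724, 731, 807
The 2 values of 290 occupy positions 3–4 → average rank (3+4)/2 = 3.5.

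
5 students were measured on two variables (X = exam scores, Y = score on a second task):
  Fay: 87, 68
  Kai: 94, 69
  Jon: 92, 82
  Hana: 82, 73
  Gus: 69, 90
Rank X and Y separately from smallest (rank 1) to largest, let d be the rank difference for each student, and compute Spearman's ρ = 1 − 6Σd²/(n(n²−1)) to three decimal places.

-0.500

Ranks of variable 1: 3, 5, 4, 2, 1
Ranks of variable 2: 1, 2, 4, 3, 5
d = r₁ − r₂: 2, 3, 0, -1, -4
d²: 4, 9, 0, 1, 16; Σd² = 30
ρ = 1 − 6·30/(5·24) = 1 − 180/120 = -0.500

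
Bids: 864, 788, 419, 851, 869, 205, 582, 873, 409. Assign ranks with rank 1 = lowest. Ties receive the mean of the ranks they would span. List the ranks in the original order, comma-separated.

7, 5, 3, 6, 8, 1, 4, 9, 2

Sorted (ascending): 205, 409, 419, 582, 788, 851, 864, 869, 873
No ties — each value takes its position as its rank.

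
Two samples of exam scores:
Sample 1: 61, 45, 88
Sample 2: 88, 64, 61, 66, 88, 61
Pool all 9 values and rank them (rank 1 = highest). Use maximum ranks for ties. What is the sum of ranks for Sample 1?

20

Sorted (descending): 88, 88, 88, 66, 64, 61, 61, 61, 45
The 3 values of 88 occupy positions 1–3 → each gets rank 3.
The 3 values of 61 occupy positions 6–8 → each gets rank 8.
Sample 1 values → pooled ranks: 61→8, 45→9, 88→3
Rank sum = 8 + 9 + 3 = 20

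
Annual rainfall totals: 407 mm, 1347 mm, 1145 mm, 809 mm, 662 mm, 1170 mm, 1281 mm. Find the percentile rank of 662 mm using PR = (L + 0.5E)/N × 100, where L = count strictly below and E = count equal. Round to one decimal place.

N = 7.
Strictly below 662: 1. Equal to 662: 1.
PR = (1 + 0.5·1)/7 × 100 = 21.4

21.4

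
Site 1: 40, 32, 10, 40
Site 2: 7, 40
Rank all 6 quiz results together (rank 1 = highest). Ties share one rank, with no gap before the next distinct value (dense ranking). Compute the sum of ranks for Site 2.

5

Sorted (descending): 40, 40, 40, 32, 10, 7
The 3 values of 40 share dense rank 1.
Remaining distinct values take the next consecutive integers.
Site 2 values → pooled ranks: 7→4, 40→1
Rank sum = 4 + 1 = 5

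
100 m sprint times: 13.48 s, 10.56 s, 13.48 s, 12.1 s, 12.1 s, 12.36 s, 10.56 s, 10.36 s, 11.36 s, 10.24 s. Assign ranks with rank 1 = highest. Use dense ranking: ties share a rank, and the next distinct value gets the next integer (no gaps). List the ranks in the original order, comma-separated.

1, 5, 1, 3, 3, 2, 5, 6, 4, 7

Sorted (descending): 13.48, 13.48, 12.36, 12.1, 12.1, 11.36, 10.56, 10.56, 10.36, 10.24
The 2 values of 13.48 share dense rank 1.
The 2 values of 12.1 share dense rank 3.
The 2 values of 10.56 share dense rank 5.
Remaining distinct values take the next consecutive integers.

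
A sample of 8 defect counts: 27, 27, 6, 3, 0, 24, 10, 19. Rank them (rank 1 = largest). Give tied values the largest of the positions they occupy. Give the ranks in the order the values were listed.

2, 2, 6, 7, 8, 3, 5, 4

Sorted (descending): 27, 27, 24, 19, 10, 6, 3, 0
The 2 values of 27 occupy positions 1–2 → each gets rank 2.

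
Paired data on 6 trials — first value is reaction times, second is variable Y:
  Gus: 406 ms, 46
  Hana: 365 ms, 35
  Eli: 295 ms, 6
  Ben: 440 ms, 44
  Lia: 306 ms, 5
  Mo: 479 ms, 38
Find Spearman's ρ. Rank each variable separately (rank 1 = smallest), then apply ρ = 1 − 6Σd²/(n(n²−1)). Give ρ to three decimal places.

Ranks of variable 1: 4, 3, 1, 5, 2, 6
Ranks of variable 2: 6, 3, 2, 5, 1, 4
d = r₁ − r₂: -2, 0, -1, 0, 1, 2
d²: 4, 0, 1, 0, 1, 4; Σd² = 10
ρ = 1 − 6·10/(6·35) = 1 − 60/210 = 0.714

0.714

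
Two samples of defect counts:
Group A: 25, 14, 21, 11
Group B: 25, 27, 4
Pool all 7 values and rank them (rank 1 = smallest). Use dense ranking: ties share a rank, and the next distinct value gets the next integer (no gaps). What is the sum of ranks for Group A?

14

Sorted (ascending): 4, 11, 14, 21, 25, 25, 27
The 2 values of 25 share dense rank 5.
Remaining distinct values take the next consecutive integers.
Group A values → pooled ranks: 25→5, 14→3, 21→4, 11→2
Rank sum = 5 + 3 + 4 + 2 = 14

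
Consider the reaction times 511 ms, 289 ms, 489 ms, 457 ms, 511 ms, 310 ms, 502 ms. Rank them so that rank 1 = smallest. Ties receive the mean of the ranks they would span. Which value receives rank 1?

289

Sorted (ascending): 289, 310, 457, 489, 502, 511, 511
The 2 values of 511 occupy positions 6–7 → average rank (6+7)/2 = 6.5.
Rank 1 → value 289.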